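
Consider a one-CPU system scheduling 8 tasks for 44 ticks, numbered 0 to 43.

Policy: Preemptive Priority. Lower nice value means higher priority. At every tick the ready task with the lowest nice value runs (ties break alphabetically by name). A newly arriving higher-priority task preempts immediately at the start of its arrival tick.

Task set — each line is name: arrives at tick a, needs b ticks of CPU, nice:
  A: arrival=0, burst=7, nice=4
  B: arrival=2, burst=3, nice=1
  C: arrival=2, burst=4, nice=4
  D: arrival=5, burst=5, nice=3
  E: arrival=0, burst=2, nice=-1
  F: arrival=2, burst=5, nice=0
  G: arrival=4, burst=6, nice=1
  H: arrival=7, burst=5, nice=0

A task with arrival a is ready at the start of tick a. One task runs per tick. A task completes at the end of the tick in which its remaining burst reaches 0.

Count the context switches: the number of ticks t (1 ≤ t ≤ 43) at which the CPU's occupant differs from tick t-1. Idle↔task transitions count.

t=0: ready={A,E} → run E
t=1: ready={A,E} → run E
t=2: ready={A,B,C,F} → run F
t=3: ready={A,B,C,F} → run F
t=4: ready={A,B,C,F,G} → run F
t=5: ready={A,B,C,D,F,G} → run F
t=6: ready={A,B,C,D,F,G} → run F
t=7: ready={A,B,C,D,G,H} → run H
t=8: ready={A,B,C,D,G,H} → run H
t=9: ready={A,B,C,D,G,H} → run H
t=10: ready={A,B,C,D,G,H} → run H
t=11: ready={A,B,C,D,G,H} → run H
t=12: ready={A,B,C,D,G} → run B
t=13: ready={A,B,C,D,G} → run B
t=14: ready={A,B,C,D,G} → run B
t=15: ready={A,C,D,G} → run G
t=16: ready={A,C,D,G} → run G
t=17: ready={A,C,D,G} → run G
t=18: ready={A,C,D,G} → run G
t=19: ready={A,C,D,G} → run G
t=20: ready={A,C,D,G} → run G
t=21: ready={A,C,D} → run D
t=22: ready={A,C,D} → run D
t=23: ready={A,C,D} → run D
t=24: ready={A,C,D} → run D
t=25: ready={A,C,D} → run D
t=26: ready={A,C} → run A
t=27: ready={A,C} → run A
t=28: ready={A,C} → run A
t=29: ready={A,C} → run A
t=30: ready={A,C} → run A
t=31: ready={A,C} → run A
t=32: ready={A,C} → run A
t=33: ready={C} → run C
t=34: ready={C} → run C
t=35: ready={C} → run C
t=36: ready={C} → run C
t=37: (idle)
t=38: (idle)
t=39: (idle)
t=40: (idle)
t=41: (idle)
t=42: (idle)
t=43: (idle)

context switches = 8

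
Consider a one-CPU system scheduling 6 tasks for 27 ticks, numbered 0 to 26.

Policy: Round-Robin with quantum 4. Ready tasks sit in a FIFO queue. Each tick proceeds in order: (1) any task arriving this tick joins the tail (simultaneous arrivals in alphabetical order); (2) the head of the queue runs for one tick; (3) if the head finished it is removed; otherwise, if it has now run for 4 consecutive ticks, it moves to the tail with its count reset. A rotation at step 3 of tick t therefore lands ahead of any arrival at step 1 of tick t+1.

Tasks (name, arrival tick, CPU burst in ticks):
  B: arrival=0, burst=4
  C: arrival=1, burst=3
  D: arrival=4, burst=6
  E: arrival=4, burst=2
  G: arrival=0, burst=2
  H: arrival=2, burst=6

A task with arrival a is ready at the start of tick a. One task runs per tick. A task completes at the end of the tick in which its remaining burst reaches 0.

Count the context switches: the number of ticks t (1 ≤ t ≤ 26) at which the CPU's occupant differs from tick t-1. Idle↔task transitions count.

context switches = 8

t=0: queue=[B,G] q_used=0 → run B
t=1: queue=[B,G,C] q_used=1 → run B
t=2: queue=[B,G,C,H] q_used=2 → run B
t=3: queue=[B,G,C,H] q_used=3 → run B
t=4: queue=[G,C,H,D,E] q_used=0 → run G
t=5: queue=[G,C,H,D,E] q_used=1 → run G
t=6: queue=[C,H,D,E] q_used=0 → run C
t=7: queue=[C,H,D,E] q_used=1 → run C
t=8: queue=[C,H,D,E] q_used=2 → run C
t=9: queue=[H,D,E] q_used=0 → run H
t=10: queue=[H,D,E] q_used=1 → run H
t=11: queue=[H,D,E] q_used=2 → run H
t=12: queue=[H,D,E] q_used=3 → run H
t=13: queue=[D,E,H] q_used=0 → run D
t=14: queue=[D,E,H] q_used=1 → run D
t=15: queue=[D,E,H] q_used=2 → run D
t=16: queue=[D,E,H] q_used=3 → run D
t=17: queue=[E,H,D] q_used=0 → run E
t=18: queue=[E,H,D] q_used=1 → run E
t=19: queue=[H,D] q_used=0 → run H
t=20: queue=[H,D] q_used=1 → run H
t=21: queue=[D] q_used=0 → run D
t=22: queue=[D] q_used=1 → run D
t=23: (idle)
t=24: (idle)
t=25: (idle)
t=26: (idle)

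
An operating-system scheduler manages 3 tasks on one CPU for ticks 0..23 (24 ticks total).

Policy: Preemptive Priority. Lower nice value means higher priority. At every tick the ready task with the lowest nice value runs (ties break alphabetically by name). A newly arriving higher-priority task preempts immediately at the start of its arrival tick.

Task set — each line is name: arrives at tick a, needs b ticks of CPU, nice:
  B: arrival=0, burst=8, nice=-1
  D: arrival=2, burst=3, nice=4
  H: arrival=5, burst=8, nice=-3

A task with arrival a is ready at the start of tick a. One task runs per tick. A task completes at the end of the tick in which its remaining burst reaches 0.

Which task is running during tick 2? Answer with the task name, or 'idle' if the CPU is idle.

t=0: ready={B} → run B
t=1: ready={B} → run B
t=2: ready={B,D} → run B
t=3: ready={B,D} → run B
t=4: ready={B,D} → run B
t=5: ready={B,D,H} → run H
t=6: ready={B,D,H} → run H
t=7: ready={B,D,H} → run H
t=8: ready={B,D,H} → run H
t=9: ready={B,D,H} → run H
t=10: ready={B,D,H} → run H
t=11: ready={B,D,H} → run H
t=12: ready={B,D,H} → run H
t=13: ready={B,D} → run B
t=14: ready={B,D} → run B
t=15: ready={B,D} → run B
t=16: ready={D} → run D
t=17: ready={D} → run D
t=18: ready={D} → run D
t=19: (idle)
t=20: (idle)
t=21: (idle)
t=22: (idle)
t=23: (idle)

running at tick 2 = B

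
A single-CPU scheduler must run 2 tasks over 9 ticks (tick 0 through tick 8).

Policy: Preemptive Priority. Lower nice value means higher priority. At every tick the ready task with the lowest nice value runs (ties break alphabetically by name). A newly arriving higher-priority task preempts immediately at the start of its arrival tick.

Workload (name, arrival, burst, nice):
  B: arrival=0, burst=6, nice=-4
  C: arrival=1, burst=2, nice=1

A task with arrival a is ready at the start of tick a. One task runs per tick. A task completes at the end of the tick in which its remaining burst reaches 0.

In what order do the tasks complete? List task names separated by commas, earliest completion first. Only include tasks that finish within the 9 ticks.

t=0: ready={B} → run B
t=1: ready={B,C} → run B
t=2: ready={B,C} → run B
t=3: ready={B,C} → run B
t=4: ready={B,C} → run B
t=5: ready={B,C} → run B
t=6: ready={C} → run C
t=7: ready={C} → run C
t=8: (idle)

completion order = B, C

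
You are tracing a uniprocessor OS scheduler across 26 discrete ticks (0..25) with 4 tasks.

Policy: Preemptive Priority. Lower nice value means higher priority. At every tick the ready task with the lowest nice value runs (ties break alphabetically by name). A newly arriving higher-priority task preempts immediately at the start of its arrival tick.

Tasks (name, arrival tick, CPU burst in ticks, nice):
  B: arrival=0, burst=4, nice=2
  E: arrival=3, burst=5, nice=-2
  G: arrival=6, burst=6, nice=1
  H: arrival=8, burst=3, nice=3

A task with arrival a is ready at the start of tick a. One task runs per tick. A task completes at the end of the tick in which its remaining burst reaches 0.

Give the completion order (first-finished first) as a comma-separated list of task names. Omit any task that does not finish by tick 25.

completion order = E, G, B, H

t=0: ready={B} → run B
t=1: ready={B} → run B
t=2: ready={B} → run B
t=3: ready={B,E} → run E
t=4: ready={B,E} → run E
t=5: ready={B,E} → run E
t=6: ready={B,E,G} → run E
t=7: ready={B,E,G} → run E
t=8: ready={B,G,H} → run G
t=9: ready={B,G,H} → run G
t=10: ready={B,G,H} → run G
t=11: ready={B,G,H} → run G
t=12: ready={B,G,H} → run G
t=13: ready={B,G,H} → run G
t=14: ready={B,H} → run B
t=15: ready={H} → run H
t=16: ready={H} → run H
t=17: ready={H} → run H
t=18: (idle)
t=19: (idle)
t=20: (idle)
t=21: (idle)
t=22: (idle)
t=23: (idle)
t=24: (idle)
t=25: (idle)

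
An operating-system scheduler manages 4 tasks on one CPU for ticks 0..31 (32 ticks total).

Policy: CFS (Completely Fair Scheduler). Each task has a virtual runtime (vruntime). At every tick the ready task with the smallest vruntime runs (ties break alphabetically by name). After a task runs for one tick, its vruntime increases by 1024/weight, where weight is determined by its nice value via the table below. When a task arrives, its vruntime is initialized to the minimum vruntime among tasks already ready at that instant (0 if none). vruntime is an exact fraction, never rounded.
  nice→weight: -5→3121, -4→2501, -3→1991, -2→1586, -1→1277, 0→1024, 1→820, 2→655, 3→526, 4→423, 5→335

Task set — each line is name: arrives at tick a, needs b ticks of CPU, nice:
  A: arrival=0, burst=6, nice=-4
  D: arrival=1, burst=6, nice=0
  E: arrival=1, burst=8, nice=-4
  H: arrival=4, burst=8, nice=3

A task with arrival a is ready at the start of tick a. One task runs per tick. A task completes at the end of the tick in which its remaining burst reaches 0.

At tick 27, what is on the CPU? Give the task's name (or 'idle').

running at tick 27 = H

t=0: vr[A=0] → run A
t=1: vr[A=1024/2501 D=1024/2501 E=1024/2501] → run A
t=2: vr[A=2048/2501 D=1024/2501 E=1024/2501] → run D
t=3: vr[A=2048/2501 D=3525/2501 E=1024/2501] → run E
t=4: vr[A=2048/2501 D=3525/2501 E=2048/2501 H=2048/2501] → run A
t=5: vr[A=3072/2501 D=3525/2501 E=2048/2501 H=2048/2501] → run E
t=6: vr[A=3072/2501 D=3525/2501 E=3072/2501 H=2048/2501] → run H
t=7: vr[A=3072/2501 D=3525/2501 E=3072/2501 H=1819136/657763] → run A
t=8: vr[A=4096/2501 D=3525/2501 E=3072/2501 H=1819136/657763] → run E
t=9: vr[A=4096/2501 D=3525/2501 E=4096/2501 H=1819136/657763] → run D
t=10: vr[A=4096/2501 D=6026/2501 E=4096/2501 H=1819136/657763] → run A
t=11: vr[A=5120/2501 D=6026/2501 E=4096/2501 H=1819136/657763] → run E
t=12: vr[A=5120/2501 D=6026/2501 E=5120/2501 H=1819136/657763] → run A
t=13: vr[D=6026/2501 E=5120/2501 H=1819136/657763] → run E
t=14: vr[D=6026/2501 E=6144/2501 H=1819136/657763] → run D
t=15: vr[D=8527/2501 E=6144/2501 H=1819136/657763] → run E
t=16: vr[D=8527/2501 E=7168/2501 H=1819136/657763] → run H
t=17: vr[D=8527/2501 E=7168/2501 H=3099648/657763] → run E
t=18: vr[D=8527/2501 E=8192/2501 H=3099648/657763] → run E
t=19: vr[D=8527/2501 H=3099648/657763] → run D
t=20: vr[D=11028/2501 H=3099648/657763] → run D
t=21: vr[D=13529/2501 H=3099648/657763] → run H
t=22: vr[D=13529/2501 H=4380160/657763] → run D
t=23: vr[H=4380160/657763] → run H
t=24: vr[H=5660672/657763] → run H
t=25: vr[H=6941184/657763] → run H
t=26: vr[H=8221696/657763] → run H
t=27: vr[H=9502208/657763] → run H
t=28: (idle)
t=29: (idle)
t=30: (idle)
t=31: (idle)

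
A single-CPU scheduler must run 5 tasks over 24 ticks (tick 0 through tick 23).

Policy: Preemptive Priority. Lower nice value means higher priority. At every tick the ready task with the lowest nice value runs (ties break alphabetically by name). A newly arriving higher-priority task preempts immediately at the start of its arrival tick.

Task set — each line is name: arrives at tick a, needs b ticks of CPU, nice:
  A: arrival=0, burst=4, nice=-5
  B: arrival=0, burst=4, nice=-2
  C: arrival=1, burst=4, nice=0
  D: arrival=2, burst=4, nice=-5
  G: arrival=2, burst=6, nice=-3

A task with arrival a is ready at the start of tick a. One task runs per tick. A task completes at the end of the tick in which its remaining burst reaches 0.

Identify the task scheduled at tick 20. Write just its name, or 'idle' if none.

t=0: ready={A,B} → run A
t=1: ready={A,B,C} → run A
t=2: ready={A,B,C,D,G} → run A
t=3: ready={A,B,C,D,G} → run A
t=4: ready={B,C,D,G} → run D
t=5: ready={B,C,D,G} → run D
t=6: ready={B,C,D,G} → run D
t=7: ready={B,C,D,G} → run D
t=8: ready={B,C,G} → run G
t=9: ready={B,C,G} → run G
t=10: ready={B,C,G} → run G
t=11: ready={B,C,G} → run G
t=12: ready={B,C,G} → run G
t=13: ready={B,C,G} → run G
t=14: ready={B,C} → run B
t=15: ready={B,C} → run B
t=16: ready={B,C} → run B
t=17: ready={B,C} → run B
t=18: ready={C} → run C
t=19: ready={C} → run C
t=20: ready={C} → run C
t=21: ready={C} → run C
t=22: (idle)
t=23: (idle)

running at tick 20 = C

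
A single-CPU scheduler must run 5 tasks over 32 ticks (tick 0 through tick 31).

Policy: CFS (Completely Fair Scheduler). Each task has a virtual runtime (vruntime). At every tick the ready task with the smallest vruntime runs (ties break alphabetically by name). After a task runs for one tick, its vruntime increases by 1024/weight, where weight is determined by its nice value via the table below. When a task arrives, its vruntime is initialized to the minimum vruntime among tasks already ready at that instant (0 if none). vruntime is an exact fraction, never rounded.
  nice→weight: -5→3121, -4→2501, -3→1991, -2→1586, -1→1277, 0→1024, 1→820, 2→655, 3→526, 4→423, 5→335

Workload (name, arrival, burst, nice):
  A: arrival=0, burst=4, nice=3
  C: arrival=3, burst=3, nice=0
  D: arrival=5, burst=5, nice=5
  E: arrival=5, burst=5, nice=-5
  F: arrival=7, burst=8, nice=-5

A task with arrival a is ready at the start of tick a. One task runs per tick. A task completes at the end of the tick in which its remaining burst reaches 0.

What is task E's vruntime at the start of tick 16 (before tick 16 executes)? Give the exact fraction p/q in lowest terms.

t=0: vr[A=0] → run A
t=1: vr[A=512/263] → run A
t=2: vr[A=1024/263] → run A
t=3: vr[A=1536/263 C=1536/263] → run A
t=4: vr[C=1536/263] → run C
t=5: vr[C=1799/263 D=1799/263 E=1799/263] → run C
t=6: vr[C=2062/263 D=1799/263 E=1799/263] → run D
t=7: vr[C=2062/263 D=871977/88105 E=1799/263 F=1799/263] → run E
t=8: vr[C=2062/263 D=871977/88105 E=5883991/820823 F=1799/263] → run F
t=9: vr[C=2062/263 D=871977/88105 E=5883991/820823 F=5883991/820823] → run E
t=10: vr[C=2062/263 D=871977/88105 E=6153303/820823 F=5883991/820823] → run F
t=11: vr[C=2062/263 D=871977/88105 E=6153303/820823 F=6153303/820823] → run E
t=12: vr[C=2062/263 D=871977/88105 E=6422615/820823 F=6153303/820823] → run F
t=13: vr[C=2062/263 D=871977/88105 E=6422615/820823 F=6422615/820823] → run E
t=14: vr[C=2062/263 D=871977/88105 E=6691927/820823 F=6422615/820823] → run F
t=15: vr[C=2062/263 D=871977/88105 E=6691927/820823 F=6691927/820823] → run C
t=16: vr[D=871977/88105 E=6691927/820823 F=6691927/820823] → run E
t=17: vr[D=871977/88105 F=6691927/820823] → run F
t=18: vr[D=871977/88105 F=6961239/820823] → run F
t=19: vr[D=871977/88105 F=7230551/820823] → run F
t=20: vr[D=871977/88105 F=7499863/820823] → run F
t=21: vr[D=871977/88105] → run D
t=22: vr[D=1141289/88105] → run D
t=23: vr[D=1410601/88105] → run D
t=24: vr[D=1679913/88105] → run D
t=25: (idle)
t=26: (idle)
t=27: (idle)
t=28: (idle)
t=29: (idle)
t=30: (idle)
t=31: (idle)

vruntime(E, start of tick 16) = 6691927/820823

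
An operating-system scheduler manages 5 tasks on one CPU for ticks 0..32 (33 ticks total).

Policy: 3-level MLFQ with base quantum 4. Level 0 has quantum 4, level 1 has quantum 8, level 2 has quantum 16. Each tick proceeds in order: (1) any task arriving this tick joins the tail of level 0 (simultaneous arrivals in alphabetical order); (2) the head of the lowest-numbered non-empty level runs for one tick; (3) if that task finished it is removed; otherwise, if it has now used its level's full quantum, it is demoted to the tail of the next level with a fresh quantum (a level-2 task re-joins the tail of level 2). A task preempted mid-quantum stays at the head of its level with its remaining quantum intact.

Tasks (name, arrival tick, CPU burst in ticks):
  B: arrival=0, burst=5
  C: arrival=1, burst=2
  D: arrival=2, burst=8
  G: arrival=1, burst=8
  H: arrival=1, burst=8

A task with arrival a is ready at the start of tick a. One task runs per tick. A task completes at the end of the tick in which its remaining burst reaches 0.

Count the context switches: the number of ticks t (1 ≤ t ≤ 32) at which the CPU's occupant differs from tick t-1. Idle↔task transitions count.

context switches = 9

t=0: L0/L1/L2 = B/-/- → run B
t=1: L0/L1/L2 = BCGH/-/- → run B
t=2: L0/L1/L2 = BCGHD/-/- → run B
t=3: L0/L1/L2 = BCGHD/-/- → run B
t=4: L0/L1/L2 = CGHD/B/- → run C
t=5: L0/L1/L2 = CGHD/B/- → run C
t=6: L0/L1/L2 = GHD/B/- → run G
t=7: L0/L1/L2 = GHD/B/- → run G
t=8: L0/L1/L2 = GHD/B/- → run G
t=9: L0/L1/L2 = GHD/B/- → run G
t=10: L0/L1/L2 = HD/BG/- → run H
t=11: L0/L1/L2 = HD/BG/- → run H
t=12: L0/L1/L2 = HD/BG/- → run H
t=13: L0/L1/L2 = HD/BG/- → run H
t=14: L0/L1/L2 = D/BGH/- → run D
t=15: L0/L1/L2 = D/BGH/- → run D
t=16: L0/L1/L2 = D/BGH/- → run D
t=17: L0/L1/L2 = D/BGH/- → run D
t=18: L0/L1/L2 = -/BGHD/- → run B
t=19: L0/L1/L2 = -/GHD/- → run G
t=20: L0/L1/L2 = -/GHD/- → run G
t=21: L0/L1/L2 = -/GHD/- → run G
t=22: L0/L1/L2 = -/GHD/- → run G
t=23: L0/L1/L2 = -/HD/- → run H
t=24: L0/L1/L2 = -/HD/- → run H
t=25: L0/L1/L2 = -/HD/- → run H
t=26: L0/L1/L2 = -/HD/- → run H
t=27: L0/L1/L2 = -/D/- → run D
t=28: L0/L1/L2 = -/D/- → run D
t=29: L0/L1/L2 = -/D/- → run D
t=30: L0/L1/L2 = -/D/- → run D
t=31: (idle)
t=32: (idle)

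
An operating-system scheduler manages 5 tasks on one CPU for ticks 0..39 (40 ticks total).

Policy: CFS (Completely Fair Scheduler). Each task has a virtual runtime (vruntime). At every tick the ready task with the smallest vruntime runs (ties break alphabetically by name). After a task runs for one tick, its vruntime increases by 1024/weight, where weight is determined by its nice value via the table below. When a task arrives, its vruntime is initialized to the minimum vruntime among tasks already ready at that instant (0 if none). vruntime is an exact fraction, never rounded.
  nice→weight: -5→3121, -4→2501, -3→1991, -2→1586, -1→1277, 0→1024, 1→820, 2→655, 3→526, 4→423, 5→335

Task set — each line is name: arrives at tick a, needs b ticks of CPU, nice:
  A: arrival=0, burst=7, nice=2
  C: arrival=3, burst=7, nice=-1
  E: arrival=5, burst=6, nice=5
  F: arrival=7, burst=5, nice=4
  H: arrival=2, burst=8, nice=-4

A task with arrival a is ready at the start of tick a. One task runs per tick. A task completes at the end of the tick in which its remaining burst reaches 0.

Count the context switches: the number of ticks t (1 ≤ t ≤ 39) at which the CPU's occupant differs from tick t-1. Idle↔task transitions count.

context switches = 27

t=0: vr[A=0] → run A
t=1: vr[A=1024/655] → run A
t=2: vr[A=2048/655 H=2048/655] → run A
t=3: vr[A=3072/655 C=2048/655 H=2048/655] → run C
t=4: vr[A=3072/655 C=3286016/836435 H=2048/655] → run H
t=5: vr[A=3072/655 C=3286016/836435 E=5792768/1638155 H=5792768/1638155] → run E
t=6: vr[A=3072/655 C=3286016/836435 E=144721920/21951277 H=5792768/1638155] → run H
t=7: vr[A=3072/655 C=3286016/836435 E=144721920/21951277 F=3286016/836435 H=6463488/1638155] → run C
t=8: vr[A=3072/655 C=3956736/836435 E=144721920/21951277 F=3286016/836435 H=6463488/1638155] → run F
t=9: vr[A=3072/655 C=3956736/836435 E=144721920/21951277 F=2246494208/353812005 H=6463488/1638155] → run H
t=10: vr[A=3072/655 C=3956736/836435 E=144721920/21951277 F=2246494208/353812005 H=7134208/1638155] → run H
t=11: vr[A=3072/655 C=3956736/836435 E=144721920/21951277 F=2246494208/353812005 H=7804928/1638155] → run A
t=12: vr[A=4096/655 C=3956736/836435 E=144721920/21951277 F=2246494208/353812005 H=7804928/1638155] → run C
t=13: vr[A=4096/655 C=4627456/836435 E=144721920/21951277 F=2246494208/353812005 H=7804928/1638155] → run H
t=14: vr[A=4096/655 C=4627456/836435 E=144721920/21951277 F=2246494208/353812005 H=8475648/1638155] → run H
t=15: vr[A=4096/655 C=4627456/836435 E=144721920/21951277 F=2246494208/353812005 H=9146368/1638155] → run C
t=16: vr[A=4096/655 C=5298176/836435 E=144721920/21951277 F=2246494208/353812005 H=9146368/1638155] → run H
t=17: vr[A=4096/655 C=5298176/836435 E=144721920/21951277 F=2246494208/353812005 H=9817088/1638155] → run H
t=18: vr[A=4096/655 C=5298176/836435 E=144721920/21951277 F=2246494208/353812005] → run A
t=19: vr[A=1024/131 C=5298176/836435 E=144721920/21951277 F=2246494208/353812005] → run C
t=20: vr[A=1024/131 C=5968896/836435 E=144721920/21951277 F=2246494208/353812005] → run F
t=21: vr[A=1024/131 C=5968896/836435 E=144721920/21951277 F=3103003648/353812005] → run E
t=22: vr[A=1024/131 C=5968896/836435 E=1059103744/109756385 F=3103003648/353812005] → run C
t=23: vr[A=1024/131 C=6639616/836435 E=1059103744/109756385 F=3103003648/353812005] → run A
t=24: vr[A=6144/655 C=6639616/836435 E=1059103744/109756385 F=3103003648/353812005] → run C
t=25: vr[A=6144/655 E=1059103744/109756385 F=3103003648/353812005] → run F
t=26: vr[A=6144/655 E=1059103744/109756385 F=1319837696/117937335] → run A
t=27: vr[E=1059103744/109756385 F=1319837696/117937335] → run E
t=28: vr[E=1394597888/109756385 F=1319837696/117937335] → run F
t=29: vr[E=1394597888/109756385 F=4816022528/353812005] → run E
t=30: vr[E=1730092032/109756385 F=4816022528/353812005] → run F
t=31: vr[E=1730092032/109756385] → run E
t=32: vr[E=2065586176/109756385] → run E
t=33: (idle)
t=34: (idle)
t=35: (idle)
t=36: (idle)
t=37: (idle)
t=38: (idle)
t=39: (idle)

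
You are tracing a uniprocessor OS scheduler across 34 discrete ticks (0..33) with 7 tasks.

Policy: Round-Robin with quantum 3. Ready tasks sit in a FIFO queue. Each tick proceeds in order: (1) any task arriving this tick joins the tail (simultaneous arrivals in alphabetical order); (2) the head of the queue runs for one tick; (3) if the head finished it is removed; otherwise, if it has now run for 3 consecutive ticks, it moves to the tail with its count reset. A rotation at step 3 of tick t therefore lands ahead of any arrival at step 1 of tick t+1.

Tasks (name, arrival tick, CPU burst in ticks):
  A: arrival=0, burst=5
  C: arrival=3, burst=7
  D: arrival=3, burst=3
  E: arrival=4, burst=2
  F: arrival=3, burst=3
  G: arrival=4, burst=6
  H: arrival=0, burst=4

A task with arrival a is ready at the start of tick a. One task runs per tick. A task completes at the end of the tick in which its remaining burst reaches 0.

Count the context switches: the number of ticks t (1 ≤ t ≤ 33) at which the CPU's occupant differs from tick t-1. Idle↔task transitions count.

context switches = 12

t=0: queue=[A,H] q_used=0 → run A
t=1: queue=[A,H] q_used=1 → run A
t=2: queue=[A,H] q_used=2 → run A
t=3: queue=[H,A,C,D,F] q_used=0 → run H
t=4: queue=[H,A,C,D,F,E,G] q_used=1 → run H
t=5: queue=[H,A,C,D,F,E,G] q_used=2 → run H
t=6: queue=[A,C,D,F,E,G,H] q_used=0 → run A
t=7: queue=[A,C,D,F,E,G,H] q_used=1 → run A
t=8: queue=[C,D,F,E,G,H] q_used=0 → run C
t=9: queue=[C,D,F,E,G,H] q_used=1 → run C
t=10: queue=[C,D,F,E,G,H] q_used=2 → run C
t=11: queue=[D,F,E,G,H,C] q_used=0 → run D
t=12: queue=[D,F,E,G,H,C] q_used=1 → run D
t=13: queue=[D,F,E,G,H,C] q_used=2 → run D
t=14: queue=[F,E,G,H,C] q_used=0 → run F
t=15: queue=[F,E,G,H,C] q_used=1 → run F
t=16: queue=[F,E,G,H,C] q_used=2 → run F
t=17: queue=[E,G,H,C] q_used=0 → run E
t=18: queue=[E,G,H,C] q_used=1 → run E
t=19: queue=[G,H,C] q_used=0 → run G
t=20: queue=[G,H,C] q_used=1 → run G
t=21: queue=[G,H,C] q_used=2 → run G
t=22: queue=[H,C,G] q_used=0 → run H
t=23: queue=[C,G] q_used=0 → run C
t=24: queue=[C,G] q_used=1 → run C
t=25: queue=[C,G] q_used=2 → run C
t=26: queue=[G,C] q_used=0 → run G
t=27: queue=[G,C] q_used=1 → run G
t=28: queue=[G,C] q_used=2 → run G
t=29: queue=[C] q_used=0 → run C
t=30: (idle)
t=31: (idle)
t=32: (idle)
t=33: (idle)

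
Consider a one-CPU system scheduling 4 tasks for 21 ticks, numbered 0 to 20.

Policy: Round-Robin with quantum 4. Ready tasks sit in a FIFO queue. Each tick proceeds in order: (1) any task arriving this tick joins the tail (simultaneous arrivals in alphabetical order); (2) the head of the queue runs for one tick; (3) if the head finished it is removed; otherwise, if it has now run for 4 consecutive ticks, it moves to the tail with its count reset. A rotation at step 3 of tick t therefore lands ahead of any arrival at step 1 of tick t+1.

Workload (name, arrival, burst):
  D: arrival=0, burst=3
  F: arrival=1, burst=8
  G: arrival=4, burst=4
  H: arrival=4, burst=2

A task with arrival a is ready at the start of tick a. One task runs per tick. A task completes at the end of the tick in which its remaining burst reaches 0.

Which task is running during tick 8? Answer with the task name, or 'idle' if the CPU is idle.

running at tick 8 = G

t=0: queue=[D] q_used=0 → run D
t=1: queue=[D,F] q_used=1 → run D
t=2: queue=[D,F] q_used=2 → run D
t=3: queue=[F] q_used=0 → run F
t=4: queue=[F,G,H] q_used=1 → run F
t=5: queue=[F,G,H] q_used=2 → run F
t=6: queue=[F,G,H] q_used=3 → run F
t=7: queue=[G,H,F] q_used=0 → run G
t=8: queue=[G,H,F] q_used=1 → run G
t=9: queue=[G,H,F] q_used=2 → run G
t=10: queue=[G,H,F] q_used=3 → run G
t=11: queue=[H,F] q_used=0 → run H
t=12: queue=[H,F] q_used=1 → run H
t=13: queue=[F] q_used=0 → run F
t=14: queue=[F] q_used=1 → run F
t=15: queue=[F] q_used=2 → run F
t=16: queue=[F] q_used=3 → run F
t=17: (idle)
t=18: (idle)
t=19: (idle)
t=20: (idle)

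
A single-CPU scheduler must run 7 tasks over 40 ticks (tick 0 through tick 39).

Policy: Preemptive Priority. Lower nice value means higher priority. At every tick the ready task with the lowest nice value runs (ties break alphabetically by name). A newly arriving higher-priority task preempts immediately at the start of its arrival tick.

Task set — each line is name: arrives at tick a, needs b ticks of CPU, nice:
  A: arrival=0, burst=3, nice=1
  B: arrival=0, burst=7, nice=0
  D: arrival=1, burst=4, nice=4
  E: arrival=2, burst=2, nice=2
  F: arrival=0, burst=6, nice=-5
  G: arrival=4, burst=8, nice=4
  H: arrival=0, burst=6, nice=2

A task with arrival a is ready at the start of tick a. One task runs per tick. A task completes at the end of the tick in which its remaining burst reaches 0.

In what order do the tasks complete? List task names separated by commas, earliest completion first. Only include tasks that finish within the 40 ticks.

completion order = F, B, A, E, H, D, G

t=0: ready={A,B,F,H} → run F
t=1: ready={A,B,D,F,H} → run F
t=2: ready={A,B,D,E,F,H} → run F
t=3: ready={A,B,D,E,F,H} → run F
t=4: ready={A,B,D,E,F,G,H} → run F
t=5: ready={A,B,D,E,F,G,H} → run F
t=6: ready={A,B,D,E,G,H} → run B
t=7: ready={A,B,D,E,G,H} → run B
t=8: ready={A,B,D,E,G,H} → run B
t=9: ready={A,B,D,E,G,H} → run B
t=10: ready={A,B,D,E,G,H} → run B
t=11: ready={A,B,D,E,G,H} → run B
t=12: ready={A,B,D,E,G,H} → run B
t=13: ready={A,D,E,G,H} → run A
t=14: ready={A,D,E,G,H} → run A
t=15: ready={A,D,E,G,H} → run A
t=16: ready={D,E,G,H} → run E
t=17: ready={D,E,G,H} → run E
t=18: ready={D,G,H} → run H
t=19: ready={D,G,H} → run H
t=20: ready={D,G,H} → run H
t=21: ready={D,G,H} → run H
t=22: ready={D,G,H} → run H
t=23: ready={D,G,H} → run H
t=24: ready={D,G} → run D
t=25: ready={D,G} → run D
t=26: ready={D,G} → run D
t=27: ready={D,G} → run D
t=28: ready={G} → run G
t=29: ready={G} → run G
t=30: ready={G} → run G
t=31: ready={G} → run G
t=32: ready={G} → run G
t=33: ready={G} → run G
t=34: ready={G} → run G
t=35: ready={G} → run G
t=36: (idle)
t=37: (idle)
t=38: (idle)
t=39: (idle)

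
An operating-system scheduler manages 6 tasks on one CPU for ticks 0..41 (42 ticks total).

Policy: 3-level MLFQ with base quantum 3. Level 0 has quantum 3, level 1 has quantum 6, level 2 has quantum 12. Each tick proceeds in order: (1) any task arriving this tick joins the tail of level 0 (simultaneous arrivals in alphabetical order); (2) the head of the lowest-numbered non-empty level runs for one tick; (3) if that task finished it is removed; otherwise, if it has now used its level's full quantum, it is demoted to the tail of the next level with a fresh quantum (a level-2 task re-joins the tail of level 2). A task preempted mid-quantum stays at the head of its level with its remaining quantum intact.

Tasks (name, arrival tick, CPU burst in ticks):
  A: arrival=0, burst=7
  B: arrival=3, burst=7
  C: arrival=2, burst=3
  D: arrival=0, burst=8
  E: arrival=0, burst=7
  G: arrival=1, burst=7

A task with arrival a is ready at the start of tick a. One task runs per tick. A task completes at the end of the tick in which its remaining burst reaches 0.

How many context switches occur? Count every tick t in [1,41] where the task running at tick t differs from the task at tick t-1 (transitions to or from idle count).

context switches = 11

t=0: L0/L1/L2 = ADE/-/- → run A
t=1: L0/L1/L2 = ADEG/-/- → run A
t=2: L0/L1/L2 = ADEGC/-/- → run A
t=3: L0/L1/L2 = DEGCB/A/- → run D
t=4: L0/L1/L2 = DEGCB/A/- → run D
t=5: L0/L1/L2 = DEGCB/A/- → run D
t=6: L0/L1/L2 = EGCB/AD/- → run E
t=7: L0/L1/L2 = EGCB/AD/- → run E
t=8: L0/L1/L2 = EGCB/AD/- → run E
t=9: L0/L1/L2 = GCB/ADE/- → run G
t=10: L0/L1/L2 = GCB/ADE/- → run G
t=11: L0/L1/L2 = GCB/ADE/- → run G
t=12: L0/L1/L2 = CB/ADEG/- → run C
t=13: L0/L1/L2 = CB/ADEG/- → run C
t=14: L0/L1/L2 = CB/ADEG/- → run C
t=15: L0/L1/L2 = B/ADEG/- → run B
t=16: L0/L1/L2 = B/ADEG/- → run B
t=17: L0/L1/L2 = B/ADEG/- → run B
t=18: L0/L1/L2 = -/ADEGB/- → run A
t=19: L0/L1/L2 = -/ADEGB/- → run A
t=20: L0/L1/L2 = -/ADEGB/- → run A
t=21: L0/L1/L2 = -/ADEGB/- → run A
t=22: L0/L1/L2 = -/DEGB/- → run D
t=23: L0/L1/L2 = -/DEGB/- → run D
t=24: L0/L1/L2 = -/DEGB/- → run D
t=25: L0/L1/L2 = -/DEGB/- → run D
t=26: L0/L1/L2 = -/DEGB/- → run D
t=27: L0/L1/L2 = -/EGB/- → run E
t=28: L0/L1/L2 = -/EGB/- → run E
t=29: L0/L1/L2 = -/EGB/- → run E
t=30: L0/L1/L2 = -/EGB/- → run E
t=31: L0/L1/L2 = -/GB/- → run G
t=32: L0/L1/L2 = -/GB/- → run G
t=33: L0/L1/L2 = -/GB/- → run G
t=34: L0/L1/L2 = -/GB/- → run G
t=35: L0/L1/L2 = -/B/- → run B
t=36: L0/L1/L2 = -/B/- → run B
t=37: L0/L1/L2 = -/B/- → run B
t=38: L0/L1/L2 = -/B/- → run B
t=39: (idle)
t=40: (idle)
t=41: (idle)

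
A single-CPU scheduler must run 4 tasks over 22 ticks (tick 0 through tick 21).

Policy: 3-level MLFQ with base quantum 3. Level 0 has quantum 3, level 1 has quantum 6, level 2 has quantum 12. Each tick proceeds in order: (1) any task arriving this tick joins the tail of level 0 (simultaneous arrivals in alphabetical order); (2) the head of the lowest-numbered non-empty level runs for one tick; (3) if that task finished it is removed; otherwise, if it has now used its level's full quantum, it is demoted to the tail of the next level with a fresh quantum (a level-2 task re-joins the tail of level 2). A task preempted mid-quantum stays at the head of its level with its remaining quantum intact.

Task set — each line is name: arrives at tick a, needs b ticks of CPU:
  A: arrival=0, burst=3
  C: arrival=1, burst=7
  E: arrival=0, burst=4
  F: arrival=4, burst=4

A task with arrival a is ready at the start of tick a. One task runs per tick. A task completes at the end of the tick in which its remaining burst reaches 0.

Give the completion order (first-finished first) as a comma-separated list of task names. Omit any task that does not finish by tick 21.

completion order = A, E, C, F

t=0: L0/L1/L2 = AE/-/- → run A
t=1: L0/L1/L2 = AEC/-/- → run A
t=2: L0/L1/L2 = AEC/-/- → run A
t=3: L0/L1/L2 = EC/-/- → run E
t=4: L0/L1/L2 = ECF/-/- → run E
t=5: L0/L1/L2 = ECF/-/- → run E
t=6: L0/L1/L2 = CF/E/- → run C
t=7: L0/L1/L2 = CF/E/- → run C
t=8: L0/L1/L2 = CF/E/- → run C
t=9: L0/L1/L2 = F/EC/- → run F
t=10: L0/L1/L2 = F/EC/- → run F
t=11: L0/L1/L2 = F/EC/- → run F
t=12: L0/L1/L2 = -/ECF/- → run E
t=13: L0/L1/L2 = -/CF/- → run C
t=14: L0/L1/L2 = -/CF/- → run C
t=15: L0/L1/L2 = -/CF/- → run C
t=16: L0/L1/L2 = -/CF/- → run C
t=17: L0/L1/L2 = -/F/- → run F
t=18: (idle)
t=19: (idle)
t=20: (idle)
t=21: (idle)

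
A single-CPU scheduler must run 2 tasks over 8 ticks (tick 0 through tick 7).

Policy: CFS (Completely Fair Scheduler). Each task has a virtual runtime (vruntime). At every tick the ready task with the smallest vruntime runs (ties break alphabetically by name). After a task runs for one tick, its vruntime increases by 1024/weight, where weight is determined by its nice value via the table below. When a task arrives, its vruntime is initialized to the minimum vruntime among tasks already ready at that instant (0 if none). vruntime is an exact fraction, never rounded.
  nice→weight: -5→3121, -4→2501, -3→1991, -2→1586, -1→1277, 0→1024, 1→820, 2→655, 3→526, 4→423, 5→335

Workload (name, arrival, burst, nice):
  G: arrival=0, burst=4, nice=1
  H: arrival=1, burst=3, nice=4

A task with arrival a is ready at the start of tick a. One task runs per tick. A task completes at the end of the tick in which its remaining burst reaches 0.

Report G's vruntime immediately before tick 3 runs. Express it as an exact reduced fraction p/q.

t=0: vr[G=0] → run G
t=1: vr[G=256/205 H=256/205] → run G
t=2: vr[G=512/205 H=256/205] → run H
t=3: vr[G=512/205 H=318208/86715] → run G
t=4: vr[G=768/205 H=318208/86715] → run H
t=5: vr[G=768/205 H=528128/86715] → run G
t=6: vr[H=528128/86715] → run H
t=7: (idle)

vruntime(G, start of tick 3) = 512/205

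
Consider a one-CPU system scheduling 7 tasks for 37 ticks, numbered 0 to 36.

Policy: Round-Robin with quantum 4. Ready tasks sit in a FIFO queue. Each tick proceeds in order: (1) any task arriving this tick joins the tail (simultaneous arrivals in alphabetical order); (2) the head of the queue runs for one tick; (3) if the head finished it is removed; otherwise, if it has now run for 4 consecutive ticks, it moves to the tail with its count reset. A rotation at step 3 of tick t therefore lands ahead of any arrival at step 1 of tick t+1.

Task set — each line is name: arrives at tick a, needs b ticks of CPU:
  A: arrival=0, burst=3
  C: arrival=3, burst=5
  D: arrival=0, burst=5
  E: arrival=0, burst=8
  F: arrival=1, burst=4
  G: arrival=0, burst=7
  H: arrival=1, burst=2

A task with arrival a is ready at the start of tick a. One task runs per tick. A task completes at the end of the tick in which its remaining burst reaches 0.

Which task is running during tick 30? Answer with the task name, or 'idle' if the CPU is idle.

running at tick 30 = G

t=0: queue=[A,D,E,G] q_used=0 → run A
t=1: queue=[A,D,E,G,F,H] q_used=1 → run A
t=2: queue=[A,D,E,G,F,H] q_used=2 → run A
t=3: queue=[D,E,G,F,H,C] q_used=0 → run D
t=4: queue=[D,E,G,F,H,C] q_used=1 → run D
t=5: queue=[D,E,G,F,H,C] q_used=2 → run D
t=6: queue=[D,E,G,F,H,C] q_used=3 → run D
t=7: queue=[E,G,F,H,C,D] q_used=0 → run E
t=8: queue=[E,G,F,H,C,D] q_used=1 → run E
t=9: queue=[E,G,F,H,C,D] q_used=2 → run E
t=10: queue=[E,G,F,H,C,D] q_used=3 → run E
t=11: queue=[G,F,H,C,D,E] q_used=0 → run G
t=12: queue=[G,F,H,C,D,E] q_used=1 → run G
t=13: queue=[G,F,H,C,D,E] q_used=2 → run G
t=14: queue=[G,F,H,C,D,E] q_used=3 → run G
t=15: queue=[F,H,C,D,E,G] q_used=0 → run F
t=16: queue=[F,H,C,D,E,G] q_used=1 → run F
t=17: queue=[F,H,C,D,E,G] q_used=2 → run F
t=18: queue=[F,H,C,D,E,G] q_used=3 → run F
t=19: queue=[H,C,D,E,G] q_used=0 → run H
t=20: queue=[H,C,D,E,G] q_used=1 → run H
t=21: queue=[C,D,E,G] q_used=0 → run C
t=22: queue=[C,D,E,G] q_used=1 → run C
t=23: queue=[C,D,E,G] q_used=2 → run C
t=24: queue=[C,D,E,G] q_used=3 → run C
t=25: queue=[D,E,G,C] q_used=0 → run D
t=26: queue=[E,G,C] q_used=0 → run E
t=27: queue=[E,G,C] q_used=1 → run E
t=28: queue=[E,G,C] q_used=2 → run E
t=29: queue=[E,G,C] q_used=3 → run E
t=30: queue=[G,C] q_used=0 → run G
t=31: queue=[G,C] q_used=1 → run G
t=32: queue=[G,C] q_used=2 → run G
t=33: queue=[C] q_used=0 → run C
t=34: (idle)
t=35: (idle)
t=36: (idle)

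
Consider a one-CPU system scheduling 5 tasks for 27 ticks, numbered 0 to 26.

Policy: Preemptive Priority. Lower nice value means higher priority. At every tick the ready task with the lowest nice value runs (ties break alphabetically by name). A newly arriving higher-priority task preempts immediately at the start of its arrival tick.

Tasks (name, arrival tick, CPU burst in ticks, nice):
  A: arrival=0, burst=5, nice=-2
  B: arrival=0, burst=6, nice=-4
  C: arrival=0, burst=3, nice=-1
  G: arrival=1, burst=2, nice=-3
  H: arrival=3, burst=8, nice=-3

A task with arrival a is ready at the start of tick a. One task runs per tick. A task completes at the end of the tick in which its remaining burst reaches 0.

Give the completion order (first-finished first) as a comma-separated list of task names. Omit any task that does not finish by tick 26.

completion order = B, G, H, A, C

t=0: ready={A,B,C} → run B
t=1: ready={A,B,C,G} → run B
t=2: ready={A,B,C,G} → run B
t=3: ready={A,B,C,G,H} → run B
t=4: ready={A,B,C,G,H} → run B
t=5: ready={A,B,C,G,H} → run B
t=6: ready={A,C,G,H} → run G
t=7: ready={A,C,G,H} → run G
t=8: ready={A,C,H} → run H
t=9: ready={A,C,H} → run H
t=10: ready={A,C,H} → run H
t=11: ready={A,C,H} → run H
t=12: ready={A,C,H} → run H
t=13: ready={A,C,H} → run H
t=14: ready={A,C,H} → run H
t=15: ready={A,C,H} → run H
t=16: ready={A,C} → run A
t=17: ready={A,C} → run A
t=18: ready={A,C} → run A
t=19: ready={A,C} → run A
t=20: ready={A,C} → run A
t=21: ready={C} → run C
t=22: ready={C} → run C
t=23: ready={C} → run C
t=24: (idle)
t=25: (idle)
t=26: (idle)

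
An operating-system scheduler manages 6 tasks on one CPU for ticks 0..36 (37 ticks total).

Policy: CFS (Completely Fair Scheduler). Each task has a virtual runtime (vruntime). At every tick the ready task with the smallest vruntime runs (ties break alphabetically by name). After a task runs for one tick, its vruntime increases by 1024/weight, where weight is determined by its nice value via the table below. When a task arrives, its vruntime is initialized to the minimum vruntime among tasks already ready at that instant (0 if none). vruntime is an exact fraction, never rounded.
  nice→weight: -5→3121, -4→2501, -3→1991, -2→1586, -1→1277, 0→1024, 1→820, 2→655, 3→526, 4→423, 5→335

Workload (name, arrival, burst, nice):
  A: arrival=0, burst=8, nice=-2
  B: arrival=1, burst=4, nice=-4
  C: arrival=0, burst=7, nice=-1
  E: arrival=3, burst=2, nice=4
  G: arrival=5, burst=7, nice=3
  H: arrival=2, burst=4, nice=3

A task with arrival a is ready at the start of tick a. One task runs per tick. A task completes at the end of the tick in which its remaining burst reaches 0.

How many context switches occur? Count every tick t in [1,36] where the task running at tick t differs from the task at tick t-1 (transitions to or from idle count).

context switches = 27

t=0: vr[A=0 C=0] → run A
t=1: vr[A=512/793 B=0 C=0] → run B
t=2: vr[A=512/793 B=1024/2501 C=0 H=0] → run C
t=3: vr[A=512/793 B=1024/2501 C=1024/1277 E=0 H=0] → run E
t=4: vr[A=512/793 B=1024/2501 C=1024/1277 E=1024/423 H=0] → run H
t=5: vr[A=512/793 B=1024/2501 C=1024/1277 E=1024/423 G=1024/2501 H=512/263] → run B
t=6: vr[A=512/793 B=2048/2501 C=1024/1277 E=1024/423 G=1024/2501 H=512/263] → run G
t=7: vr[A=512/793 B=2048/2501 C=1024/1277 E=1024/423 G=1549824/657763 H=512/263] → run A
t=8: vr[A=1024/793 B=2048/2501 C=1024/1277 E=1024/423 G=1549824/657763 H=512/263] → run C
t=9: vr[A=1024/793 B=2048/2501 C=2048/1277 E=1024/423 G=1549824/657763 H=512/263] → run B
t=10: vr[A=1024/793 B=3072/2501 C=2048/1277 E=1024/423 G=1549824/657763 H=512/263] → run B
t=11: vr[A=1024/793 C=2048/1277 E=1024/423 G=1549824/657763 H=512/263] → run A
t=12: vr[A=1536/793 C=2048/1277 E=1024/423 G=1549824/657763 H=512/263] → run C
t=13: vr[A=1536/793 C=3072/1277 E=1024/423 G=1549824/657763 H=512/263] → run A
t=14: vr[A=2048/793 C=3072/1277 E=1024/423 G=1549824/657763 H=512/263] → run H
t=15: vr[A=2048/793 C=3072/1277 E=1024/423 G=1549824/657763 H=1024/263] → run G
t=16: vr[A=2048/793 C=3072/1277 E=1024/423 G=2830336/657763 H=1024/263] → run C
t=17: vr[A=2048/793 C=4096/1277 E=1024/423 G=2830336/657763 H=1024/263] → run E
t=18: vr[A=2048/793 C=4096/1277 G=2830336/657763 H=1024/263] → run A
t=19: vr[A=2560/793 C=4096/1277 G=2830336/657763 H=1024/263] → run C
t=20: vr[A=2560/793 C=5120/1277 G=2830336/657763 H=1024/263] → run A
t=21: vr[A=3072/793 C=5120/1277 G=2830336/657763 H=1024/263] → run A
t=22: vr[A=3584/793 C=5120/1277 G=2830336/657763 H=1024/263] → run H
t=23: vr[A=3584/793 C=5120/1277 G=2830336/657763 H=1536/263] → run C
t=24: vr[A=3584/793 C=6144/1277 G=2830336/657763 H=1536/263] → run G
t=25: vr[A=3584/793 C=6144/1277 G=4110848/657763 H=1536/263] → run A
t=26: vr[C=6144/1277 G=4110848/657763 H=1536/263] → run C
t=27: vr[G=4110848/657763 H=1536/263] → run H
t=28: vr[G=4110848/657763] → run G
t=29: vr[G=5391360/657763] → run G
t=30: vr[G=6671872/657763] → run G
t=31: vr[G=7952384/657763] → run G
t=32: (idle)
t=33: (idle)
t=34: (idle)
t=35: (idle)
t=36: (idle)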